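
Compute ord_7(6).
2

7 is prime, so ord(6) divides φ(7) = 6.
Divisors of 6: 1, 2, 3, 6.
Repeated squaring: 6^1 ≡ 6, 6^2 ≡ 1, 6^4 ≡ 1 (mod 7).
Test 6^d mod 7 for each divisor d in increasing order:
6^1 ≡ 6
6^2 ≡ 1  ← first divisor giving 1
The order is 2.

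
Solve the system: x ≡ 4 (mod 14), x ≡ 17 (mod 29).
46

Using Chinese Remainder Theorem:
M = 14 × 29 = 406
M1 = 29, M2 = 14
y1 = 29^(-1) mod 14 = 1
y2 = 14^(-1) mod 29 = 27
x = (4×29×1 + 17×14×27) mod 406 = 46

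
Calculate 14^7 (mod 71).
17

Repeated squaring. Binary of 7 = 111.
14^1 ≡ 14 (mod 71); 14^2 ≡ 54 (mod 71); 14^4 ≡ 5 (mod 71)
14^7 = 14^1 × 14^2 × 14^4 ≡ 17 (mod 71)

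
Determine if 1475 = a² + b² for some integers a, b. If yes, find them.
Not possible

Factorization: 1475 = 5^2 × 59
By Fermat: n is sum of two squares iff every prime p ≡ 3 (mod 4) appears to even power.
Prime(s) ≡ 3 (mod 4) with odd exponent: [(59, 1)]
Therefore 1475 cannot be expressed as a² + b².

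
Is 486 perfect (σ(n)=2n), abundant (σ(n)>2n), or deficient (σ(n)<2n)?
abundant

Proper divisors of 486: sum = 1 + 2 + 3 + 6 + 9 + 18 + 27 + 54 + 81 + 162 + 243 = 606
Since 606 > 486, 486 is abundant.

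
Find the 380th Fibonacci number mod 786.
207

Matrix identity: Q^n = [[F_(n+1), F_n], [F_n, F_(n-1)]] with Q = [[1,1],[1,0]].
n = 380 = 101111100₂. Square-and-multiply, entries mod 786:
Q^1 = [[1,1],[1,0]]
Q^2 = (Q^1)² = [[2,1],[1,1]]
Q^5 = (Q^2)²·Q = [[8,5],[5,3]]
Q^11 = (Q^5)²·Q = [[144,89],[89,55]]
Q^23 = (Q^11)²·Q = [[780,361],[361,419]]
Q^47 = (Q^23)²·Q = [[420,667],[667,539]]
Q^95 = (Q^47)²·Q = [[198,349],[349,635]]
Q^190 = (Q^95)² = [[661,683],[683,764]]
Q^380 = (Q^190)² = [[296,207],[207,89]]
F_380 mod 786 = Q^380[0][1] = 207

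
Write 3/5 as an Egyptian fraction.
1/2 + 1/10

Greedy algorithm:
3/5: ceiling(5/3) = 2, use 1/2
1/10: ceiling(10/1) = 10, use 1/10
Result: 3/5 = 1/2 + 1/10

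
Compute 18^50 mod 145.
129

Repeated squaring. Binary of 50 = 110010.
18^1 ≡ 18 (mod 145); 18^2 ≡ 34 (mod 145); 18^4 ≡ 141 (mod 145); 18^8 ≡ 16 (mod 145); 18^16 ≡ 111 (mod 145); 18^32 ≡ 141 (mod 145)
18^50 = 18^2 × 18^16 × 18^32 ≡ 129 (mod 145)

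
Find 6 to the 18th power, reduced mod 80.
16

Repeated squaring. Binary of 18 = 10010.
6^1 ≡ 6 (mod 80); 6^2 ≡ 36 (mod 80); 6^4 ≡ 16 (mod 80); 6^8 ≡ 16 (mod 80); 6^16 ≡ 16 (mod 80)
6^18 = 6^2 × 6^16 ≡ 16 (mod 80)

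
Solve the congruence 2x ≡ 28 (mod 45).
x ≡ 14 (mod 45)

gcd(2, 45) = 1, which divides 28, so solutions exist.
Find 2^(-1) mod 45 by the extended Euclidean algorithm:
45 = 22 × 2 + 1  ⟹  1 = (1)·45 + (-22)·2
So (-22)·2 ≡ 1 (mod 45), i.e. 2^(-1) ≡ -22 ≡ 23 (mod 45).
x ≡ 23 × 28 = 644 ≡ 14 (mod 45).
Check: 2 × 14 = 28 ≡ 28 (mod 45).
Unique solution: x ≡ 14 (mod 45)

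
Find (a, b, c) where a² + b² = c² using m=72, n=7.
(5135, 1008, 5233)

Euclid's formula: a = m² - n², b = 2mn, c = m² + n²
m = 72, n = 7
a = 72² - 7² = 5184 - 49 = 5135
b = 2 × 72 × 7 = 1008
c = 72² + 7² = 5184 + 49 = 5233
Verification: 5135² + 1008² = 26368225 + 1016064 = 27384289 = 5233² ✓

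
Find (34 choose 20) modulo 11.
0

Using Lucas' theorem:
Write n=34 and k=20 in base 11:
n in base 11: [3, 1]
k in base 11: [1, 9]
C(34,20) mod 11 = ∏ C(n_i, k_i) mod 11
Digit binomials (mod 11): C(3,1) = 3; C(1,9) = 0 (k_i > n_i)
Product: 3 × 0 = 0 ≡ 0 (mod 11)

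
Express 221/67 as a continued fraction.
[3; 3, 2, 1, 6]

Euclidean algorithm steps:
221 = 3 × 67 + 20
67 = 3 × 20 + 7
20 = 2 × 7 + 6
7 = 1 × 6 + 1
6 = 6 × 1 + 0
Continued fraction: [3; 3, 2, 1, 6]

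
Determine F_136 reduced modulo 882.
357

Matrix identity: Q^n = [[F_(n+1), F_n], [F_n, F_(n-1)]] with Q = [[1,1],[1,0]].
n = 136 = 10001000₂. Square-and-multiply, entries mod 882:
Q^1 = [[1,1],[1,0]]
Q^2 = (Q^1)² = [[2,1],[1,1]]
Q^4 = (Q^2)² = [[5,3],[3,2]]
Q^8 = (Q^4)² = [[34,21],[21,13]]
Q^17 = (Q^8)²·Q = [[820,715],[715,105]]
Q^34 = (Q^17)² = [[863,757],[757,106]]
Q^68 = (Q^34)² = [[110,591],[591,401]]
Q^136 = (Q^68)² = [[643,357],[357,286]]
F_136 mod 882 = Q^136[0][1] = 357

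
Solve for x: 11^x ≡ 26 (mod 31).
25

Baby-step giant-step with step n = ⌈√31⌉ = 6.
Baby steps 11^j mod 31 (j:value) for j=0..5: 0:1, 1:11, 2:28, 3:29, 4:9, 5:6.
Giant-step multiplier: 11^(-6) ≡ 11^(30-6) = 11^24 ≡ 8 (mod 31).
Giant steps γ_i = 26·8^i mod 31: γ_0=26, γ_1=22, γ_2=21, γ_3=13, γ_4=11 (in table at j=1).
x = i·n + j = 4·6 + 1 = 25.
Check: 11^25 ≡ 26 (mod 31).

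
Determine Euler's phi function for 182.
72

182 = 2 × 7 × 13
φ(n) = n × ∏(1 - 1/p) for each prime p dividing n
φ(182) = 182 × (1 - 1/2) × (1 - 1/7) × (1 - 1/13) = 72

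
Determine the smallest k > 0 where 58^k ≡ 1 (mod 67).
22

67 is prime, so ord(58) divides φ(67) = 66.
Divisors of 66: 1, 2, 3, 6, 11, 22, 33, 66.
Repeated squaring: 58^1 ≡ 58, 58^2 ≡ 14, 58^4 ≡ 62, 58^8 ≡ 25, 58^16 ≡ 22, 58^32 ≡ 15, 58^64 ≡ 24 (mod 67).
Test 58^d mod 67 for each divisor d in increasing order:
58^1 ≡ 58
58^2 ≡ 14
58^3 = 58^2·58^1 ≡ 8
58^6 = 58^4·58^2 ≡ 64
58^11 = 58^8·58^2·58^1 ≡ 66
58^22 = 58^16·58^4·58^2 ≡ 1  ← first divisor giving 1
The order is 22.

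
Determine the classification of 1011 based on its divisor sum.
deficient

Proper divisors of 1011: sum = 1 + 3 + 337 = 341
Since 341 < 1011, 1011 is deficient.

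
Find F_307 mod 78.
53

Matrix identity: Q^n = [[F_(n+1), F_n], [F_n, F_(n-1)]] with Q = [[1,1],[1,0]].
n = 307 = 100110011₂. Square-and-multiply, entries mod 78:
Q^1 = [[1,1],[1,0]]
Q^2 = (Q^1)² = [[2,1],[1,1]]
Q^4 = (Q^2)² = [[5,3],[3,2]]
Q^9 = (Q^4)²·Q = [[55,34],[34,21]]
Q^19 = (Q^9)²·Q = [[57,47],[47,10]]
Q^38 = (Q^19)² = [[76,29],[29,47]]
Q^76 = (Q^38)² = [[65,57],[57,8]]
Q^153 = (Q^76)²·Q = [[13,64],[64,27]]
Q^307 = (Q^153)²·Q = [[39,53],[53,64]]
F_307 mod 78 = Q^307[0][1] = 53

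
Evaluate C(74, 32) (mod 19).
15

Using Lucas' theorem:
Write n=74 and k=32 in base 19:
n in base 19: [3, 17]
k in base 19: [1, 13]
C(74,32) mod 19 = ∏ C(n_i, k_i) mod 19
Digit binomials (mod 19): C(3,1) = 3; C(17,13) = 2380 ≡ 5
Product: 3 × 5 = 15 ≡ 15 (mod 19)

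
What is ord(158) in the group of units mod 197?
49

197 is prime, so ord(158) divides φ(197) = 196.
Divisors of 196: 1, 2, 4, 7, 14, 28, 49, 98, 196.
Repeated squaring: 158^1 ≡ 158, 158^2 ≡ 142, 158^4 ≡ 70, 158^8 ≡ 172, 158^16 ≡ 34, 158^32 ≡ 171, 158^64 ≡ 85, 158^128 ≡ 133 (mod 197).
Test 158^d mod 197 for each divisor d in increasing order:
158^1 ≡ 158
158^2 ≡ 142
158^4 ≡ 70
158^7 = 158^4·158^2·158^1 ≡ 36
158^14 = 158^8·158^4·158^2 ≡ 114
158^28 = 158^16·158^8·158^4 ≡ 191
158^49 = 158^32·158^16·158^1 ≡ 1  ← first divisor giving 1
The order is 49.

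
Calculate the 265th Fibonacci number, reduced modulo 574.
405

Matrix identity: Q^n = [[F_(n+1), F_n], [F_n, F_(n-1)]] with Q = [[1,1],[1,0]].
n = 265 = 100001001₂. Square-and-multiply, entries mod 574:
Q^1 = [[1,1],[1,0]]
Q^2 = (Q^1)² = [[2,1],[1,1]]
Q^4 = (Q^2)² = [[5,3],[3,2]]
Q^8 = (Q^4)² = [[34,21],[21,13]]
Q^16 = (Q^8)² = [[449,413],[413,36]]
Q^33 = (Q^16)²·Q = [[197,218],[218,553]]
Q^66 = (Q^33)² = [[233,484],[484,323]]
Q^132 = (Q^66)² = [[397,472],[472,499]]
Q^265 = (Q^132)²·Q = [[279,405],[405,448]]
F_265 mod 574 = Q^265[0][1] = 405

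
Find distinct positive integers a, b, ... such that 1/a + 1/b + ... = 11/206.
1/19 + 1/1305 + 1/5107770

Greedy algorithm:
11/206: ceiling(206/11) = 19, use 1/19
3/3914: ceiling(3914/3) = 1305, use 1/1305
1/5107770: ceiling(5107770/1) = 5107770, use 1/5107770
Result: 11/206 = 1/19 + 1/1305 + 1/5107770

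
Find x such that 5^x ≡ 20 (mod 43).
25

Baby-step giant-step with step n = ⌈√43⌉ = 7.
Baby steps 5^j mod 43 (j:value) for j=0..6: 0:1, 1:5, 2:25, 3:39, 4:23, 5:29, 6:16.
Giant-step multiplier: 5^(-7) ≡ 5^(42-7) = 5^35 ≡ 7 (mod 43).
Giant steps γ_i = 20·7^i mod 43: γ_0=20, γ_1=11, γ_2=34, γ_3=23 (in table at j=4).
x = i·n + j = 3·7 + 4 = 25.
Check: 5^25 ≡ 20 (mod 43).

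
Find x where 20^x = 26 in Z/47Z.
7

Baby-step giant-step with step n = ⌈√47⌉ = 7.
Baby steps 20^j mod 47 (j:value) for j=0..6: 0:1, 1:20, 2:24, 3:10, 4:12, 5:5, 6:6.
Giant-step multiplier: 20^(-7) ≡ 20^(46-7) = 20^39 ≡ 38 (mod 47).
Giant steps γ_i = 26·38^i mod 47: γ_0=26, γ_1=1 (in table at j=0).
x = i·n + j = 1·7 + 0 = 7.
Check: 20^7 ≡ 26 (mod 47).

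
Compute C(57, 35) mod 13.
0

Using Lucas' theorem:
Write n=57 and k=35 in base 13:
n in base 13: [4, 5]
k in base 13: [2, 9]
C(57,35) mod 13 = ∏ C(n_i, k_i) mod 13
Digit binomials (mod 13): C(4,2) = 6; C(5,9) = 0 (k_i > n_i)
Product: 6 × 0 = 0 ≡ 0 (mod 13)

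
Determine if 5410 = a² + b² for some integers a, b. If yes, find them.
9² + 73² (a=9, b=73)

Factorization: 5410 = 2 × 5 × 541
By Fermat: n is sum of two squares iff every prime p ≡ 3 (mod 4) appears to even power.
All primes ≡ 3 (mod 4) appear to even power.
Search a = 0, 1, 2, … for 5410 - a² a perfect square: first hit at a = 9: 5410 - 81 = 5329 = 73².
5410 = 9² + 73² = 81 + 5329 ✓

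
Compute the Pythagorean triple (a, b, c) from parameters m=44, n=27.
(1207, 2376, 2665)

Euclid's formula: a = m² - n², b = 2mn, c = m² + n²
m = 44, n = 27
a = 44² - 27² = 1936 - 729 = 1207
b = 2 × 44 × 27 = 2376
c = 44² + 27² = 1936 + 729 = 2665
Verification: 1207² + 2376² = 1456849 + 5645376 = 7102225 = 2665² ✓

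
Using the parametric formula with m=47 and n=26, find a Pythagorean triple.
(1533, 2444, 2885)

Euclid's formula: a = m² - n², b = 2mn, c = m² + n²
m = 47, n = 26
a = 47² - 26² = 2209 - 676 = 1533
b = 2 × 47 × 26 = 2444
c = 47² + 26² = 2209 + 676 = 2885
Verification: 1533² + 2444² = 2350089 + 5973136 = 8323225 = 2885² ✓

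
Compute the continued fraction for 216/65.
[3; 3, 10, 2]

Euclidean algorithm steps:
216 = 3 × 65 + 21
65 = 3 × 21 + 2
21 = 10 × 2 + 1
2 = 2 × 1 + 0
Continued fraction: [3; 3, 10, 2]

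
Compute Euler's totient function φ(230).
88

230 = 2 × 5 × 23
φ(n) = n × ∏(1 - 1/p) for each prime p dividing n
φ(230) = 230 × (1 - 1/2) × (1 - 1/5) × (1 - 1/23) = 88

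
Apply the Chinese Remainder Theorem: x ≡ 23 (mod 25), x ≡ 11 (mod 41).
298

Using Chinese Remainder Theorem:
M = 25 × 41 = 1025
M1 = 41, M2 = 25
y1 = 41^(-1) mod 25 = 11
y2 = 25^(-1) mod 41 = 23
x = (23×41×11 + 11×25×23) mod 1025 = 298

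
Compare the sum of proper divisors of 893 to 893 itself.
deficient

Proper divisors of 893: sum = 1 + 19 + 47 = 67
Since 67 < 893, 893 is deficient.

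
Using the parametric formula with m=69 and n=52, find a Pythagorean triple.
(2057, 7176, 7465)

Euclid's formula: a = m² - n², b = 2mn, c = m² + n²
m = 69, n = 52
a = 69² - 52² = 4761 - 2704 = 2057
b = 2 × 69 × 52 = 7176
c = 69² + 52² = 4761 + 2704 = 7465
Verification: 2057² + 7176² = 4231249 + 51494976 = 55726225 = 7465² ✓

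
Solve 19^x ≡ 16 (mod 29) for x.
16

Baby-step giant-step with step n = ⌈√29⌉ = 6.
Baby steps 19^j mod 29 (j:value) for j=0..5: 0:1, 1:19, 2:13, 3:15, 4:24, 5:21.
Giant-step multiplier: 19^(-6) ≡ 19^(28-6) = 19^22 ≡ 4 (mod 29).
Giant steps γ_i = 16·4^i mod 29: γ_0=16, γ_1=6, γ_2=24 (in table at j=4).
x = i·n + j = 2·6 + 4 = 16.
Check: 19^16 ≡ 16 (mod 29).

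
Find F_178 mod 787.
219

Matrix identity: Q^n = [[F_(n+1), F_n], [F_n, F_(n-1)]] with Q = [[1,1],[1,0]].
n = 178 = 10110010₂. Square-and-multiply, entries mod 787:
Q^1 = [[1,1],[1,0]]
Q^2 = (Q^1)² = [[2,1],[1,1]]
Q^5 = (Q^2)²·Q = [[8,5],[5,3]]
Q^11 = (Q^5)²·Q = [[144,89],[89,55]]
Q^22 = (Q^11)² = [[325,397],[397,715]]
Q^44 = (Q^22)² = [[376,492],[492,671]]
Q^89 = (Q^44)²·Q = [[597,171],[171,426]]
Q^178 = (Q^89)² = [[20,219],[219,588]]
F_178 mod 787 = Q^178[0][1] = 219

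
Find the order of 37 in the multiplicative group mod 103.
34

103 is prime, so ord(37) divides φ(103) = 102.
Divisors of 102: 1, 2, 3, 6, 17, 34, 51, 102.
Repeated squaring: 37^1 ≡ 37, 37^2 ≡ 30, 37^4 ≡ 76, 37^8 ≡ 8, 37^16 ≡ 64, 37^32 ≡ 79, 37^64 ≡ 61 (mod 103).
Test 37^d mod 103 for each divisor d in increasing order:
37^1 ≡ 37
37^2 ≡ 30
37^3 = 37^2·37^1 ≡ 80
37^6 = 37^4·37^2 ≡ 14
37^17 = 37^16·37^1 ≡ 102
37^34 = 37^32·37^2 ≡ 1  ← first divisor giving 1
The order is 34.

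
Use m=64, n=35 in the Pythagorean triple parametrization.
(2871, 4480, 5321)

Euclid's formula: a = m² - n², b = 2mn, c = m² + n²
m = 64, n = 35
a = 64² - 35² = 4096 - 1225 = 2871
b = 2 × 64 × 35 = 4480
c = 64² + 35² = 4096 + 1225 = 5321
Verification: 2871² + 4480² = 8242641 + 20070400 = 28313041 = 5321² ✓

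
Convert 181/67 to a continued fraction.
[2; 1, 2, 2, 1, 6]

Euclidean algorithm steps:
181 = 2 × 67 + 47
67 = 1 × 47 + 20
47 = 2 × 20 + 7
20 = 2 × 7 + 6
7 = 1 × 6 + 1
6 = 6 × 1 + 0
Continued fraction: [2; 1, 2, 2, 1, 6]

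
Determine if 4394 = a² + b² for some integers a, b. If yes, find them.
13² + 65² (a=13, b=65)

Factorization: 4394 = 2 × 13^3
By Fermat: n is sum of two squares iff every prime p ≡ 3 (mod 4) appears to even power.
All primes ≡ 3 (mod 4) appear to even power.
Search a = 0, 1, 2, … for 4394 - a² a perfect square: first hit at a = 13: 4394 - 169 = 4225 = 65².
4394 = 13² + 65² = 169 + 4225 ✓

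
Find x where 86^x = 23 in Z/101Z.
2

Baby-step giant-step with step n = ⌈√101⌉ = 11.
Baby steps 86^j mod 101 (j:value) for j=0..10: 0:1, 1:86, 2:23, 3:59, 4:24, 5:44, 6:47, 7:2, 8:71, 9:46, 10:17.
h = 23 is already in the table at j=2, so x = 2.
Check: 86^2 ≡ 23 (mod 101).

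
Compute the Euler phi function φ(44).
20

44 = 2^2 × 11
φ(n) = n × ∏(1 - 1/p) for each prime p dividing n
φ(44) = 44 × (1 - 1/2) × (1 - 1/11) = 20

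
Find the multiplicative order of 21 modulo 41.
20

41 is prime, so ord(21) divides φ(41) = 40.
Divisors of 40: 1, 2, 4, 5, 8, 10, 20, 40.
Repeated squaring: 21^1 ≡ 21, 21^2 ≡ 31, 21^4 ≡ 18, 21^8 ≡ 37, 21^16 ≡ 16, 21^32 ≡ 10 (mod 41).
Test 21^d mod 41 for each divisor d in increasing order:
21^1 ≡ 21
21^2 ≡ 31
21^4 ≡ 18
21^5 = 21^4·21^1 ≡ 9
21^8 ≡ 37
21^10 = 21^8·21^2 ≡ 40
21^20 = 21^16·21^4 ≡ 1  ← first divisor giving 1
The order is 20.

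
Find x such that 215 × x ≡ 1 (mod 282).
101

gcd(215, 282) = 1, so the inverse exists.
Extended Euclidean algorithm on (282, 215):
282 = 1 × 215 + 67  ⟹  67 = (1)·282 + (-1)·215
215 = 3 × 67 + 14  ⟹  14 = (-3)·282 + (4)·215
67 = 4 × 14 + 11  ⟹  11 = (13)·282 + (-17)·215
14 = 1 × 11 + 3  ⟹  3 = (-16)·282 + (21)·215
11 = 3 × 3 + 2  ⟹  2 = (61)·282 + (-80)·215
3 = 1 × 2 + 1  ⟹  1 = (-77)·282 + (101)·215
So (101)·215 ≡ 1 (mod 282), i.e. 215^(-1) ≡ 101 (mod 282).
Check: 215 × 101 = 21715 ≡ 1 (mod 282)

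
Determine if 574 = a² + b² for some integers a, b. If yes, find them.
Not possible

Factorization: 574 = 2 × 7 × 41
By Fermat: n is sum of two squares iff every prime p ≡ 3 (mod 4) appears to even power.
Prime(s) ≡ 3 (mod 4) with odd exponent: [(7, 1)]
Therefore 574 cannot be expressed as a² + b².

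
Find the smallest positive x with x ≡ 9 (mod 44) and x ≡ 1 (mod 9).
361

Using Chinese Remainder Theorem:
M = 44 × 9 = 396
M1 = 9, M2 = 44
y1 = 9^(-1) mod 44 = 5
y2 = 44^(-1) mod 9 = 8
x = (9×9×5 + 1×44×8) mod 396 = 361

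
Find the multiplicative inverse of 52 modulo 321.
142

gcd(52, 321) = 1, so the inverse exists.
Extended Euclidean algorithm on (321, 52):
321 = 6 × 52 + 9  ⟹  9 = (1)·321 + (-6)·52
52 = 5 × 9 + 7  ⟹  7 = (-5)·321 + (31)·52
9 = 1 × 7 + 2  ⟹  2 = (6)·321 + (-37)·52
7 = 3 × 2 + 1  ⟹  1 = (-23)·321 + (142)·52
So (142)·52 ≡ 1 (mod 321), i.e. 52^(-1) ≡ 142 (mod 321).
Check: 52 × 142 = 7384 ≡ 1 (mod 321)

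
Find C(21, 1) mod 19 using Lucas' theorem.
2

Using Lucas' theorem:
Write n=21 and k=1 in base 19:
n in base 19: [1, 2]
k in base 19: [0, 1]
C(21,1) mod 19 = ∏ C(n_i, k_i) mod 19
Digit binomials (mod 19): C(1,0) = 1; C(2,1) = 2
Product: 1 × 2 = 2 ≡ 2 (mod 19)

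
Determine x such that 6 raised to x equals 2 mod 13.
5

Baby-step giant-step with step n = ⌈√13⌉ = 4.
Baby steps 6^j mod 13 (j:value) for j=0..3: 0:1, 1:6, 2:10, 3:8.
Giant-step multiplier: 6^(-4) ≡ 6^(12-4) = 6^8 ≡ 3 (mod 13).
Giant steps γ_i = 2·3^i mod 13: γ_0=2, γ_1=6 (in table at j=1).
x = i·n + j = 1·4 + 1 = 5.
Check: 6^5 ≡ 2 (mod 13).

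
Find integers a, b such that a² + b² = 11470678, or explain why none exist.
Not possible

Factorization: 11470678 = 2 × 179^3
By Fermat: n is sum of two squares iff every prime p ≡ 3 (mod 4) appears to even power.
Prime(s) ≡ 3 (mod 4) with odd exponent: [(179, 3)]
Therefore 11470678 cannot be expressed as a² + b².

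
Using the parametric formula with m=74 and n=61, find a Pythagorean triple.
(1755, 9028, 9197)

Euclid's formula: a = m² - n², b = 2mn, c = m² + n²
m = 74, n = 61
a = 74² - 61² = 5476 - 3721 = 1755
b = 2 × 74 × 61 = 9028
c = 74² + 61² = 5476 + 3721 = 9197
Verification: 1755² + 9028² = 3080025 + 81504784 = 84584809 = 9197² ✓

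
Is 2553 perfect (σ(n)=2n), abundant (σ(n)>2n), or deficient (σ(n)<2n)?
deficient

Proper divisors of 2553: sum = 1 + 3 + 23 + 37 + 69 + 111 + 851 = 1095
Since 1095 < 2553, 2553 is deficient.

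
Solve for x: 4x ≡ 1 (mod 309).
232

gcd(4, 309) = 1, so the inverse exists.
Extended Euclidean algorithm on (309, 4):
309 = 77 × 4 + 1  ⟹  1 = (1)·309 + (-77)·4
So (-77)·4 ≡ 1 (mod 309), i.e. 4^(-1) ≡ -77 ≡ 232 (mod 309).
Check: 4 × 232 = 928 ≡ 1 (mod 309)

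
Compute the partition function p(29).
4565

p(n) counts ways to write n as a sum of positive integers (order ignored).
Euler's pentagonal recurrence: p(k) = p(k-1) + p(k-2) - p(k-5) - p(k-7) + p(k-12) + p(k-15) - ... (offsets j(3j∓1)/2, signs ++--, p(0)=1, p(<0)=0).
DP table for k = 0..28: p(0)=1, p(1)=1, p(2)=2, p(3)=3, p(4)=5, p(5)=7, p(6)=11, p(7)=15, p(8)=22, p(9)=30, p(10)=42, p(11)=56, p(12)=77, p(13)=101, p(14)=135, p(15)=176, p(16)=231, p(17)=297, p(18)=385, p(19)=490, p(20)=627, p(21)=792, p(22)=1002, p(23)=1255, p(24)=1575, p(25)=1958, p(26)=2436, p(27)=3010, p(28)=3718.
Final step: p(29) = p(28) + p(27) - p(24) - p(22) + p(17) + p(14) - p(7) - p(3)
= 3718 + 3010 - 1575 - 1002 + 297 + 135 - 15 - 3
= 4565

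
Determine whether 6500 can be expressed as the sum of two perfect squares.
10² + 80² (a=10, b=80)

Factorization: 6500 = 2^2 × 5^3 × 13
By Fermat: n is sum of two squares iff every prime p ≡ 3 (mod 4) appears to even power.
All primes ≡ 3 (mod 4) appear to even power.
Search a = 0, 1, 2, … for 6500 - a² a perfect square: first hit at a = 10: 6500 - 100 = 6400 = 80².
6500 = 10² + 80² = 100 + 6400 ✓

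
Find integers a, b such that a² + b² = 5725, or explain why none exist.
10² + 75² (a=10, b=75)

Factorization: 5725 = 5^2 × 229
By Fermat: n is sum of two squares iff every prime p ≡ 3 (mod 4) appears to even power.
All primes ≡ 3 (mod 4) appear to even power.
Search a = 0, 1, 2, … for 5725 - a² a perfect square: first hit at a = 10: 5725 - 100 = 5625 = 75².
5725 = 10² + 75² = 100 + 5625 ✓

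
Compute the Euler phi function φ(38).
18

38 = 2 × 19
φ(n) = n × ∏(1 - 1/p) for each prime p dividing n
φ(38) = 38 × (1 - 1/2) × (1 - 1/19) = 18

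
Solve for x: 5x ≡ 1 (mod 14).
3

gcd(5, 14) = 1, so the inverse exists.
Extended Euclidean algorithm on (14, 5):
14 = 2 × 5 + 4  ⟹  4 = (1)·14 + (-2)·5
5 = 1 × 4 + 1  ⟹  1 = (-1)·14 + (3)·5
So (3)·5 ≡ 1 (mod 14), i.e. 5^(-1) ≡ 3 (mod 14).
Check: 5 × 3 = 15 ≡ 1 (mod 14)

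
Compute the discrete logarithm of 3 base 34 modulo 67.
27

Baby-step giant-step with step n = ⌈√67⌉ = 9.
Baby steps 34^j mod 67 (j:value) for j=0..8: 0:1, 1:34, 2:17, 3:42, 4:21, 5:44, 6:22, 7:11, 8:39.
Giant-step multiplier: 34^(-9) ≡ 34^(66-9) = 34^57 ≡ 43 (mod 67).
Giant steps γ_i = 3·43^i mod 67: γ_0=3, γ_1=62, γ_2=53, γ_3=1 (in table at j=0).
x = i·n + j = 3·9 + 0 = 27.
Check: 34^27 ≡ 3 (mod 67).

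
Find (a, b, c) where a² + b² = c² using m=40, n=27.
(871, 2160, 2329)

Euclid's formula: a = m² - n², b = 2mn, c = m² + n²
m = 40, n = 27
a = 40² - 27² = 1600 - 729 = 871
b = 2 × 40 × 27 = 2160
c = 40² + 27² = 1600 + 729 = 2329
Verification: 871² + 2160² = 758641 + 4665600 = 5424241 = 2329² ✓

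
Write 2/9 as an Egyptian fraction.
1/5 + 1/45

Greedy algorithm:
2/9: ceiling(9/2) = 5, use 1/5
1/45: ceiling(45/1) = 45, use 1/45
Result: 2/9 = 1/5 + 1/45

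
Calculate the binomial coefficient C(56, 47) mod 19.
18

Using Lucas' theorem:
Write n=56 and k=47 in base 19:
n in base 19: [2, 18]
k in base 19: [2, 9]
C(56,47) mod 19 = ∏ C(n_i, k_i) mod 19
Digit binomials (mod 19): C(2,2) = 1; C(18,9) = 48620 ≡ 18
Product: 1 × 18 = 18 ≡ 18 (mod 19)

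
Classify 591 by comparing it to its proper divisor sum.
deficient

Proper divisors of 591: sum = 1 + 3 + 197 = 201
Since 201 < 591, 591 is deficient.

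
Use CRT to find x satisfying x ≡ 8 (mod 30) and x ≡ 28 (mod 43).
458

Using Chinese Remainder Theorem:
M = 30 × 43 = 1290
M1 = 43, M2 = 30
y1 = 43^(-1) mod 30 = 7
y2 = 30^(-1) mod 43 = 33
x = (8×43×7 + 28×30×33) mod 1290 = 458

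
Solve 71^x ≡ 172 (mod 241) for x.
41

Baby-step giant-step with step n = ⌈√241⌉ = 16.
Baby steps 71^j mod 241 (j:value) for j=0..15: 0:1, 1:71, 2:221, 3:26, 4:159, 5:203, 6:194, 7:37, 8:217, 9:224, 10:239, 11:99, 12:40, 13:189, 14:164, 15:76.
Giant-step multiplier: 71^(-16) ≡ 71^(240-16) = 71^224 ≡ 100 (mod 241).
Giant steps γ_i = 172·100^i mod 241: γ_0=172, γ_1=89, γ_2=224 (in table at j=9).
x = i·n + j = 2·16 + 9 = 41.
Check: 71^41 ≡ 172 (mod 241).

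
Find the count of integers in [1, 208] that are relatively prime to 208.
96

208 = 2^4 × 13
φ(n) = n × ∏(1 - 1/p) for each prime p dividing n
φ(208) = 208 × (1 - 1/2) × (1 - 1/13) = 96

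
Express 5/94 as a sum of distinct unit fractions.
1/19 + 1/1786

Greedy algorithm:
5/94: ceiling(94/5) = 19, use 1/19
1/1786: ceiling(1786/1) = 1786, use 1/1786
Result: 5/94 = 1/19 + 1/1786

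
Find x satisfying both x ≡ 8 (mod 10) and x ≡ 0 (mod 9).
18

Using Chinese Remainder Theorem:
M = 10 × 9 = 90
M1 = 9, M2 = 10
y1 = 9^(-1) mod 10 = 9
y2 = 10^(-1) mod 9 = 1
x = (8×9×9 + 0×10×1) mod 90 = 18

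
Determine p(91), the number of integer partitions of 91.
64112359

p(n) counts ways to write n as a sum of positive integers (order ignored).
Euler's pentagonal recurrence: p(k) = p(k-1) + p(k-2) - p(k-5) - p(k-7) + p(k-12) + p(k-15) - ... (offsets j(3j∓1)/2, signs ++--, p(0)=1, p(<0)=0).
DP table for k = 0..90: p(0)=1, p(1)=1, p(2)=2, p(3)=3, p(4)=5, p(5)=7, p(6)=11, p(7)=15, p(8)=22, p(9)=30, p(10)=42, p(11)=56, p(12)=77, p(13)=101, p(14)=135, p(15)=176, p(16)=231, p(17)=297, p(18)=385, p(19)=490, p(20)=627, p(21)=792, p(22)=1002, p(23)=1255, p(24)=1575, p(25)=1958, p(26)=2436, p(27)=3010, p(28)=3718, p(29)=4565, p(30)=5604, p(31)=6842, p(32)=8349, p(33)=10143, p(34)=12310, p(35)=14883, p(36)=17977, p(37)=21637, p(38)=26015, p(39)=31185, p(40)=37338, p(41)=44583, p(42)=53174, p(43)=63261, p(44)=75175, p(45)=89134, p(46)=105558, p(47)=124754, p(48)=147273, p(49)=173525, p(50)=204226, p(51)=239943, p(52)=281589, p(53)=329931, p(54)=386155, p(55)=451276, p(56)=526823, p(57)=614154, p(58)=715220, p(59)=831820, p(60)=966467, p(61)=1121505, p(62)=1300156, p(63)=1505499, p(64)=1741630, p(65)=2012558, p(66)=2323520, p(67)=2679689, p(68)=3087735, p(69)=3554345, p(70)=4087968, p(71)=4697205, p(72)=5392783, p(73)=6185689, p(74)=7089500, p(75)=8118264, p(76)=9289091, p(77)=10619863, p(78)=12132164, p(79)=13848650, p(80)=15796476, p(81)=18004327, p(82)=20506255, p(83)=23338469, p(84)=26543660, p(85)=30167357, p(86)=34262962, p(87)=38887673, p(88)=44108109, p(89)=49995925, p(90)=56634173.
Final step: p(91) = p(90) + p(89) - p(86) - p(84) + p(79) + p(76) - p(69) - p(65) + p(56) + p(51) - p(40) - p(34) + p(21) + p(14)
= 56634173 + 49995925 - 34262962 - 26543660 + 13848650 + 9289091 - 3554345 - 2012558 + 526823 + 239943 - 37338 - 12310 + 792 + 135
= 64112359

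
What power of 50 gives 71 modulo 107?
69

Baby-step giant-step with step n = ⌈√107⌉ = 11.
Baby steps 50^j mod 107 (j:value) for j=0..10: 0:1, 1:50, 2:39, 3:24, 4:23, 5:80, 6:41, 7:17, 8:101, 9:21, 10:87.
Giant-step multiplier: 50^(-11) ≡ 50^(106-11) = 50^95 ≡ 26 (mod 107).
Giant steps γ_i = 71·26^i mod 107: γ_0=71, γ_1=27, γ_2=60, γ_3=62, γ_4=7, γ_5=75, γ_6=24 (in table at j=3).
x = i·n + j = 6·11 + 3 = 69.
Check: 50^69 ≡ 71 (mod 107).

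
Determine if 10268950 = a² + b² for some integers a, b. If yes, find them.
Not possible

Factorization: 10268950 = 2 × 5^2 × 59^3
By Fermat: n is sum of two squares iff every prime p ≡ 3 (mod 4) appears to even power.
Prime(s) ≡ 3 (mod 4) with odd exponent: [(59, 3)]
Therefore 10268950 cannot be expressed as a² + b².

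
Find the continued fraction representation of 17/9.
[1; 1, 8]

Euclidean algorithm steps:
17 = 1 × 9 + 8
9 = 1 × 8 + 1
8 = 8 × 1 + 0
Continued fraction: [1; 1, 8]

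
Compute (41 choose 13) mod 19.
0

Using Lucas' theorem:
Write n=41 and k=13 in base 19:
n in base 19: [2, 3]
k in base 19: [0, 13]
C(41,13) mod 19 = ∏ C(n_i, k_i) mod 19
Digit binomials (mod 19): C(2,0) = 1; C(3,13) = 0 (k_i > n_i)
Product: 1 × 0 = 0 ≡ 0 (mod 19)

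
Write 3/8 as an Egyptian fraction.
1/3 + 1/24

Greedy algorithm:
3/8: ceiling(8/3) = 3, use 1/3
1/24: ceiling(24/1) = 24, use 1/24
Result: 3/8 = 1/3 + 1/24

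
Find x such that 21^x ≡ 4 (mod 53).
42

Baby-step giant-step with step n = ⌈√53⌉ = 8.
Baby steps 21^j mod 53 (j:value) for j=0..7: 0:1, 1:21, 2:17, 3:39, 4:24, 5:27, 6:37, 7:35.
Giant-step multiplier: 21^(-8) ≡ 21^(52-8) = 21^44 ≡ 15 (mod 53).
Giant steps γ_i = 4·15^i mod 53: γ_0=4, γ_1=7, γ_2=52, γ_3=38, γ_4=40, γ_5=17 (in table at j=2).
x = i·n + j = 5·8 + 2 = 42.
Check: 21^42 ≡ 4 (mod 53).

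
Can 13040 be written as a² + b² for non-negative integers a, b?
Not possible

Factorization: 13040 = 2^4 × 5 × 163
By Fermat: n is sum of two squares iff every prime p ≡ 3 (mod 4) appears to even power.
Prime(s) ≡ 3 (mod 4) with odd exponent: [(163, 1)]
Therefore 13040 cannot be expressed as a² + b².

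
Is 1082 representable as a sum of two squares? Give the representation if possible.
11² + 31² (a=11, b=31)

Factorization: 1082 = 2 × 541
By Fermat: n is sum of two squares iff every prime p ≡ 3 (mod 4) appears to even power.
All primes ≡ 3 (mod 4) appear to even power.
Search a = 0, 1, 2, … for 1082 - a² a perfect square: first hit at a = 11: 1082 - 121 = 961 = 31².
1082 = 11² + 31² = 121 + 961 ✓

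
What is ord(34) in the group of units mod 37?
9

37 is prime, so ord(34) divides φ(37) = 36.
Divisors of 36: 1, 2, 3, 4, 6, 9, 12, 18, 36.
Repeated squaring: 34^1 ≡ 34, 34^2 ≡ 9, 34^4 ≡ 7, 34^8 ≡ 12, 34^16 ≡ 33, 34^32 ≡ 16 (mod 37).
Test 34^d mod 37 for each divisor d in increasing order:
34^1 ≡ 34
34^2 ≡ 9
34^3 = 34^2·34^1 ≡ 10
34^4 ≡ 7
34^6 = 34^4·34^2 ≡ 26
34^9 = 34^8·34^1 ≡ 1  ← first divisor giving 1
The order is 9.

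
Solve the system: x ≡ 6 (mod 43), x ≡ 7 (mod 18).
565

Using Chinese Remainder Theorem:
M = 43 × 18 = 774
M1 = 18, M2 = 43
y1 = 18^(-1) mod 43 = 12
y2 = 43^(-1) mod 18 = 13
x = (6×18×12 + 7×43×13) mod 774 = 565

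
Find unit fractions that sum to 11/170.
1/16 + 1/454 + 1/308720

Greedy algorithm:
11/170: ceiling(170/11) = 16, use 1/16
3/1360: ceiling(1360/3) = 454, use 1/454
1/308720: ceiling(308720/1) = 308720, use 1/308720
Result: 11/170 = 1/16 + 1/454 + 1/308720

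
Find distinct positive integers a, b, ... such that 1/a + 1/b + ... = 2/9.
1/5 + 1/45

Greedy algorithm:
2/9: ceiling(9/2) = 5, use 1/5
1/45: ceiling(45/1) = 45, use 1/45
Result: 2/9 = 1/5 + 1/45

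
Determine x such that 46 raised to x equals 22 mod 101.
22

Baby-step giant-step with step n = ⌈√101⌉ = 11.
Baby steps 46^j mod 101 (j:value) for j=0..10: 0:1, 1:46, 2:96, 3:73, 4:25, 5:39, 6:77, 7:7, 8:19, 9:66, 10:6.
Giant-step multiplier: 46^(-11) ≡ 46^(100-11) = 46^89 ≡ 86 (mod 101).
Giant steps γ_i = 22·86^i mod 101: γ_0=22, γ_1=74, γ_2=1 (in table at j=0).
x = i·n + j = 2·11 + 0 = 22.
Check: 46^22 ≡ 22 (mod 101).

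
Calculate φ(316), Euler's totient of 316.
156

316 = 2^2 × 79
φ(n) = n × ∏(1 - 1/p) for each prime p dividing n
φ(316) = 316 × (1 - 1/2) × (1 - 1/79) = 156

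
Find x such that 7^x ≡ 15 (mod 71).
54

Baby-step giant-step with step n = ⌈√71⌉ = 9.
Baby steps 7^j mod 71 (j:value) for j=0..8: 0:1, 1:7, 2:49, 3:59, 4:58, 5:51, 6:2, 7:14, 8:27.
Giant-step multiplier: 7^(-9) ≡ 7^(70-9) = 7^61 ≡ 68 (mod 71).
Giant steps γ_i = 15·68^i mod 71: γ_0=15, γ_1=26, γ_2=64, γ_3=21, γ_4=8, γ_5=47, γ_6=1 (in table at j=0).
x = i·n + j = 6·9 + 0 = 54.
Check: 7^54 ≡ 15 (mod 71).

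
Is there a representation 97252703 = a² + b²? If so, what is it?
Not possible

Factorization: 97252703 = 89 × 103^3
By Fermat: n is sum of two squares iff every prime p ≡ 3 (mod 4) appears to even power.
Prime(s) ≡ 3 (mod 4) with odd exponent: [(103, 3)]
Therefore 97252703 cannot be expressed as a² + b².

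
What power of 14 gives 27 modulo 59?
14

Baby-step giant-step with step n = ⌈√59⌉ = 8.
Baby steps 14^j mod 59 (j:value) for j=0..7: 0:1, 1:14, 2:19, 3:30, 4:7, 5:39, 6:15, 7:33.
Giant-step multiplier: 14^(-8) ≡ 14^(58-8) = 14^50 ≡ 53 (mod 59).
Giant steps γ_i = 27·53^i mod 59: γ_0=27, γ_1=15 (in table at j=6).
x = i·n + j = 1·8 + 6 = 14.
Check: 14^14 ≡ 27 (mod 59).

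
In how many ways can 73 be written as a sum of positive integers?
6185689

p(n) counts ways to write n as a sum of positive integers (order ignored).
Euler's pentagonal recurrence: p(k) = p(k-1) + p(k-2) - p(k-5) - p(k-7) + p(k-12) + p(k-15) - ... (offsets j(3j∓1)/2, signs ++--, p(0)=1, p(<0)=0).
DP table for k = 0..72: p(0)=1, p(1)=1, p(2)=2, p(3)=3, p(4)=5, p(5)=7, p(6)=11, p(7)=15, p(8)=22, p(9)=30, p(10)=42, p(11)=56, p(12)=77, p(13)=101, p(14)=135, p(15)=176, p(16)=231, p(17)=297, p(18)=385, p(19)=490, p(20)=627, p(21)=792, p(22)=1002, p(23)=1255, p(24)=1575, p(25)=1958, p(26)=2436, p(27)=3010, p(28)=3718, p(29)=4565, p(30)=5604, p(31)=6842, p(32)=8349, p(33)=10143, p(34)=12310, p(35)=14883, p(36)=17977, p(37)=21637, p(38)=26015, p(39)=31185, p(40)=37338, p(41)=44583, p(42)=53174, p(43)=63261, p(44)=75175, p(45)=89134, p(46)=105558, p(47)=124754, p(48)=147273, p(49)=173525, p(50)=204226, p(51)=239943, p(52)=281589, p(53)=329931, p(54)=386155, p(55)=451276, p(56)=526823, p(57)=614154, p(58)=715220, p(59)=831820, p(60)=966467, p(61)=1121505, p(62)=1300156, p(63)=1505499, p(64)=1741630, p(65)=2012558, p(66)=2323520, p(67)=2679689, p(68)=3087735, p(69)=3554345, p(70)=4087968, p(71)=4697205, p(72)=5392783.
Final step: p(73) = p(72) + p(71) - p(68) - p(66) + p(61) + p(58) - p(51) - p(47) + p(38) + p(33) - p(22) - p(16) + p(3)
= 5392783 + 4697205 - 3087735 - 2323520 + 1121505 + 715220 - 239943 - 124754 + 26015 + 10143 - 1002 - 231 + 3
= 6185689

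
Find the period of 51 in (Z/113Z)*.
56

113 is prime, so ord(51) divides φ(113) = 112.
Divisors of 112: 1, 2, 4, 7, 8, 14, 16, 28, 56, 112.
Repeated squaring: 51^1 ≡ 51, 51^2 ≡ 2, 51^4 ≡ 4, 51^8 ≡ 16, 51^16 ≡ 30, 51^32 ≡ 109, 51^64 ≡ 16 (mod 113).
Test 51^d mod 113 for each divisor d in increasing order:
51^1 ≡ 51
51^2 ≡ 2
51^4 ≡ 4
51^7 = 51^4·51^2·51^1 ≡ 69
51^8 ≡ 16
51^14 = 51^8·51^4·51^2 ≡ 15
51^16 ≡ 30
51^28 = 51^16·51^8·51^4 ≡ 112
51^56 = 51^32·51^16·51^8 ≡ 1  ← first divisor giving 1
The order is 56.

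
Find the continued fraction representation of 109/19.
[5; 1, 2, 1, 4]

Euclidean algorithm steps:
109 = 5 × 19 + 14
19 = 1 × 14 + 5
14 = 2 × 5 + 4
5 = 1 × 4 + 1
4 = 4 × 1 + 0
Continued fraction: [5; 1, 2, 1, 4]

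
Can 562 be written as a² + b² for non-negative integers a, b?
11² + 21² (a=11, b=21)

Factorization: 562 = 2 × 281
By Fermat: n is sum of two squares iff every prime p ≡ 3 (mod 4) appears to even power.
All primes ≡ 3 (mod 4) appear to even power.
Search a = 0, 1, 2, … for 562 - a² a perfect square: first hit at a = 11: 562 - 121 = 441 = 21².
562 = 11² + 21² = 121 + 441 ✓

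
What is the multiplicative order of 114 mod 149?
37

149 is prime, so ord(114) divides φ(149) = 148.
Divisors of 148: 1, 2, 4, 37, 74, 148.
Repeated squaring: 114^1 ≡ 114, 114^2 ≡ 33, 114^4 ≡ 46, 114^8 ≡ 30, 114^16 ≡ 6, 114^32 ≡ 36, 114^64 ≡ 104, 114^128 ≡ 88 (mod 149).
Test 114^d mod 149 for each divisor d in increasing order:
114^1 ≡ 114
114^2 ≡ 33
114^4 ≡ 46
114^37 = 114^32·114^4·114^1 ≡ 1  ← first divisor giving 1
The order is 37.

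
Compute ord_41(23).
10

41 is prime, so ord(23) divides φ(41) = 40.
Divisors of 40: 1, 2, 4, 5, 8, 10, 20, 40.
Repeated squaring: 23^1 ≡ 23, 23^2 ≡ 37, 23^4 ≡ 16, 23^8 ≡ 10, 23^16 ≡ 18, 23^32 ≡ 37 (mod 41).
Test 23^d mod 41 for each divisor d in increasing order:
23^1 ≡ 23
23^2 ≡ 37
23^4 ≡ 16
23^5 = 23^4·23^1 ≡ 40
23^8 ≡ 10
23^10 = 23^8·23^2 ≡ 1  ← first divisor giving 1
The order is 10.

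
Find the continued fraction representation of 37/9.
[4; 9]

Euclidean algorithm steps:
37 = 4 × 9 + 1
9 = 9 × 1 + 0
Continued fraction: [4; 9]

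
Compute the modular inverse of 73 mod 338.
213

gcd(73, 338) = 1, so the inverse exists.
Extended Euclidean algorithm on (338, 73):
338 = 4 × 73 + 46  ⟹  46 = (1)·338 + (-4)·73
73 = 1 × 46 + 27  ⟹  27 = (-1)·338 + (5)·73
46 = 1 × 27 + 19  ⟹  19 = (2)·338 + (-9)·73
27 = 1 × 19 + 8  ⟹  8 = (-3)·338 + (14)·73
19 = 2 × 8 + 3  ⟹  3 = (8)·338 + (-37)·73
8 = 2 × 3 + 2  ⟹  2 = (-19)·338 + (88)·73
3 = 1 × 2 + 1  ⟹  1 = (27)·338 + (-125)·73
So (-125)·73 ≡ 1 (mod 338), i.e. 73^(-1) ≡ -125 ≡ 213 (mod 338).
Check: 73 × 213 = 15549 ≡ 1 (mod 338)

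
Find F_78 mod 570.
464

Matrix identity: Q^n = [[F_(n+1), F_n], [F_n, F_(n-1)]] with Q = [[1,1],[1,0]].
n = 78 = 1001110₂. Square-and-multiply, entries mod 570:
Q^1 = [[1,1],[1,0]]
Q^2 = (Q^1)² = [[2,1],[1,1]]
Q^4 = (Q^2)² = [[5,3],[3,2]]
Q^9 = (Q^4)²·Q = [[55,34],[34,21]]
Q^19 = (Q^9)²·Q = [[495,191],[191,304]]
Q^39 = (Q^19)²·Q = [[345,496],[496,419]]
Q^78 = (Q^39)² = [[241,464],[464,347]]
F_78 mod 570 = Q^78[0][1] = 464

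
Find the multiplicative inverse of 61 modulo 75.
16

gcd(61, 75) = 1, so the inverse exists.
Extended Euclidean algorithm on (75, 61):
75 = 1 × 61 + 14  ⟹  14 = (1)·75 + (-1)·61
61 = 4 × 14 + 5  ⟹  5 = (-4)·75 + (5)·61
14 = 2 × 5 + 4  ⟹  4 = (9)·75 + (-11)·61
5 = 1 × 4 + 1  ⟹  1 = (-13)·75 + (16)·61
So (16)·61 ≡ 1 (mod 75), i.e. 61^(-1) ≡ 16 (mod 75).
Check: 61 × 16 = 976 ≡ 1 (mod 75)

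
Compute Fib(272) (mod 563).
156

Matrix identity: Q^n = [[F_(n+1), F_n], [F_n, F_(n-1)]] with Q = [[1,1],[1,0]].
n = 272 = 100010000₂. Square-and-multiply, entries mod 563:
Q^1 = [[1,1],[1,0]]
Q^2 = (Q^1)² = [[2,1],[1,1]]
Q^4 = (Q^2)² = [[5,3],[3,2]]
Q^8 = (Q^4)² = [[34,21],[21,13]]
Q^17 = (Q^8)²·Q = [[332,471],[471,424]]
Q^34 = (Q^17)² = [[458,260],[260,198]]
Q^68 = (Q^34)² = [[368,534],[534,397]]
Q^136 = (Q^68)² = [[19,335],[335,247]]
Q^272 = (Q^136)² = [[549,156],[156,393]]
F_272 mod 563 = Q^272[0][1] = 156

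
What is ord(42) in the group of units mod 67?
22

67 is prime, so ord(42) divides φ(67) = 66.
Divisors of 66: 1, 2, 3, 6, 11, 22, 33, 66.
Repeated squaring: 42^1 ≡ 42, 42^2 ≡ 22, 42^4 ≡ 15, 42^8 ≡ 24, 42^16 ≡ 40, 42^32 ≡ 59, 42^64 ≡ 64 (mod 67).
Test 42^d mod 67 for each divisor d in increasing order:
42^1 ≡ 42
42^2 ≡ 22
42^3 = 42^2·42^1 ≡ 53
42^6 = 42^4·42^2 ≡ 62
42^11 = 42^8·42^2·42^1 ≡ 66
42^22 = 42^16·42^4·42^2 ≡ 1  ← first divisor giving 1
The order is 22.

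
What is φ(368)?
176

368 = 2^4 × 23
φ(n) = n × ∏(1 - 1/p) for each prime p dividing n
φ(368) = 368 × (1 - 1/2) × (1 - 1/23) = 176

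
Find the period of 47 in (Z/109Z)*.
108

109 is prime, so ord(47) divides φ(109) = 108.
Divisors of 108: 1, 2, 3, 4, 6, 9, 12, 18, 27, 36, 54, 108.
Repeated squaring: 47^1 ≡ 47, 47^2 ≡ 29, 47^4 ≡ 78, 47^8 ≡ 89, 47^16 ≡ 73, 47^32 ≡ 97, 47^64 ≡ 35 (mod 109).
Test 47^d mod 109 for each divisor d in increasing order:
47^1 ≡ 47
47^2 ≡ 29
47^3 = 47^2·47^1 ≡ 55
47^4 ≡ 78
47^6 = 47^4·47^2 ≡ 82
47^9 = 47^8·47^1 ≡ 41
47^12 = 47^8·47^4 ≡ 75
47^18 = 47^16·47^2 ≡ 46
47^27 = 47^16·47^8·47^2·47^1 ≡ 33
47^36 = 47^32·47^4 ≡ 45
47^54 = 47^32·47^16·47^4·47^2 ≡ 108
47^108 = 47^64·47^32·47^8·47^4 ≡ 1  ← first divisor giving 1
The order is 108.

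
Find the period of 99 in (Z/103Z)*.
102

103 is prime, so ord(99) divides φ(103) = 102.
Divisors of 102: 1, 2, 3, 6, 17, 34, 51, 102.
Repeated squaring: 99^1 ≡ 99, 99^2 ≡ 16, 99^4 ≡ 50, 99^8 ≡ 28, 99^16 ≡ 63, 99^32 ≡ 55, 99^64 ≡ 38 (mod 103).
Test 99^d mod 103 for each divisor d in increasing order:
99^1 ≡ 99
99^2 ≡ 16
99^3 = 99^2·99^1 ≡ 39
99^6 = 99^4·99^2 ≡ 79
99^17 = 99^16·99^1 ≡ 57
99^34 = 99^32·99^2 ≡ 56
99^51 = 99^32·99^16·99^2·99^1 ≡ 102
99^102 = 99^64·99^32·99^4·99^2 ≡ 1  ← first divisor giving 1
The order is 102.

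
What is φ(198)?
60

198 = 2 × 3^2 × 11
φ(n) = n × ∏(1 - 1/p) for each prime p dividing n
φ(198) = 198 × (1 - 1/2) × (1 - 1/3) × (1 - 1/11) = 60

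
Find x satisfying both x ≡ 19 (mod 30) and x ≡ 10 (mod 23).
79

Using Chinese Remainder Theorem:
M = 30 × 23 = 690
M1 = 23, M2 = 30
y1 = 23^(-1) mod 30 = 17
y2 = 30^(-1) mod 23 = 10
x = (19×23×17 + 10×30×10) mod 690 = 79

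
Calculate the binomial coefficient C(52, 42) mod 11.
0

Using Lucas' theorem:
Write n=52 and k=42 in base 11:
n in base 11: [4, 8]
k in base 11: [3, 9]
C(52,42) mod 11 = ∏ C(n_i, k_i) mod 11
Digit binomials (mod 11): C(4,3) = 4; C(8,9) = 0 (k_i > n_i)
Product: 4 × 0 = 0 ≡ 0 (mod 11)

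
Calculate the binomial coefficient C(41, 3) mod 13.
0

Using Lucas' theorem:
Write n=41 and k=3 in base 13:
n in base 13: [3, 2]
k in base 13: [0, 3]
C(41,3) mod 13 = ∏ C(n_i, k_i) mod 13
Digit binomials (mod 13): C(3,0) = 1; C(2,3) = 0 (k_i > n_i)
Product: 1 × 0 = 0 ≡ 0 (mod 13)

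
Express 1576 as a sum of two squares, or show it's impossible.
26² + 30² (a=26, b=30)

Factorization: 1576 = 2^3 × 197
By Fermat: n is sum of two squares iff every prime p ≡ 3 (mod 4) appears to even power.
All primes ≡ 3 (mod 4) appear to even power.
Search a = 0, 1, 2, … for 1576 - a² a perfect square: first hit at a = 26: 1576 - 676 = 900 = 30².
1576 = 26² + 30² = 676 + 900 ✓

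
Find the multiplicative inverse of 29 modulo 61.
40

gcd(29, 61) = 1, so the inverse exists.
Extended Euclidean algorithm on (61, 29):
61 = 2 × 29 + 3  ⟹  3 = (1)·61 + (-2)·29
29 = 9 × 3 + 2  ⟹  2 = (-9)·61 + (19)·29
3 = 1 × 2 + 1  ⟹  1 = (10)·61 + (-21)·29
So (-21)·29 ≡ 1 (mod 61), i.e. 29^(-1) ≡ -21 ≡ 40 (mod 61).
Check: 29 × 40 = 1160 ≡ 1 (mod 61)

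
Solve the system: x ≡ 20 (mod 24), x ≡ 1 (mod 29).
668

Using Chinese Remainder Theorem:
M = 24 × 29 = 696
M1 = 29, M2 = 24
y1 = 29^(-1) mod 24 = 5
y2 = 24^(-1) mod 29 = 23
x = (20×29×5 + 1×24×23) mod 696 = 668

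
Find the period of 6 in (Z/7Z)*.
2

7 is prime, so ord(6) divides φ(7) = 6.
Divisors of 6: 1, 2, 3, 6.
Repeated squaring: 6^1 ≡ 6, 6^2 ≡ 1, 6^4 ≡ 1 (mod 7).
Test 6^d mod 7 for each divisor d in increasing order:
6^1 ≡ 6
6^2 ≡ 1  ← first divisor giving 1
The order is 2.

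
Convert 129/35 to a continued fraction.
[3; 1, 2, 5, 2]

Euclidean algorithm steps:
129 = 3 × 35 + 24
35 = 1 × 24 + 11
24 = 2 × 11 + 2
11 = 5 × 2 + 1
2 = 2 × 1 + 0
Continued fraction: [3; 1, 2, 5, 2]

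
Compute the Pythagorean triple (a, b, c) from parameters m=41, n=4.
(1665, 328, 1697)

Euclid's formula: a = m² - n², b = 2mn, c = m² + n²
m = 41, n = 4
a = 41² - 4² = 1681 - 16 = 1665
b = 2 × 41 × 4 = 328
c = 41² + 4² = 1681 + 16 = 1697
Verification: 1665² + 328² = 2772225 + 107584 = 2879809 = 1697² ✓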